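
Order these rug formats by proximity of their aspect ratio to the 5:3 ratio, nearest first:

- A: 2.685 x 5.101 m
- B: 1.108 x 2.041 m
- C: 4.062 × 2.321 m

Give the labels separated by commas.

A: 5.101/2.685 ≈ 1.900 → |1.900 − 1.667| = 0.233
B: 2.041/1.108 ≈ 1.842 → |1.842 − 1.667| = 0.175
C: 4.062/2.321 ≈ 1.750 → |1.750 − 1.667| = 0.083

C, B, A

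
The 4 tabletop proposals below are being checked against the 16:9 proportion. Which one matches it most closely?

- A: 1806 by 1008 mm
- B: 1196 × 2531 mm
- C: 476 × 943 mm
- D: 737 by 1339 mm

A

Ratios (long/short): A ≈ 1.792; B ≈ 2.116; C ≈ 1.981; D ≈ 1.817.
16:9 ≈ 1.778; option A is nearest (Δ 0.014).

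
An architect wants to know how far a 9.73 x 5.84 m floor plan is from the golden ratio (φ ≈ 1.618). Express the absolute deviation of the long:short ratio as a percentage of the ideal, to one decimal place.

3.0%

Ratio = 9.73 / 5.84 ≈ 1.6661.
Ideal golden ratio ≈ 1.6180. |1.6661 − 1.6180| / 1.6180 ≈ 2.97% → 3.0%.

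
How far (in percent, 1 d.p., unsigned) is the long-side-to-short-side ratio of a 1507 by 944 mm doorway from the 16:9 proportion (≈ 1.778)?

10.2%

Ratio = 1507 / 944 ≈ 1.5964.
Ideal 16:9 ≈ 1.7778. |1.5964 − 1.7778| / 1.7778 ≈ 10.20% → 10.2%.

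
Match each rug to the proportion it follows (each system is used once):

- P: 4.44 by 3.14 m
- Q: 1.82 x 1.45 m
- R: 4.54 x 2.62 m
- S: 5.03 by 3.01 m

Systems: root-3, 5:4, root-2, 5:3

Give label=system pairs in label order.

P=root-2, Q=5:4, R=root-3, S=5:3

P = 4.44/3.14 ≈ 1.414 → root-2 (1.414)
Q = 1.82/1.45 ≈ 1.255 → 5:4 (1.250)
R = 4.54/2.62 ≈ 1.733 → root-3 (1.732)
S = 5.03/3.01 ≈ 1.671 → 5:3 (1.667)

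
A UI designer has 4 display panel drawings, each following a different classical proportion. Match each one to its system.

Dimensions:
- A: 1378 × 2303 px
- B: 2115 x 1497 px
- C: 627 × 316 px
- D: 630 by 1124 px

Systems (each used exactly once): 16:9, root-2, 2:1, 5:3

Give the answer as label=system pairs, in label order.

Ratios: A ≈ 1.671; B ≈ 1.413; C ≈ 1.984; D ≈ 1.784.
Targets: 16:9 ≈ 1.778; root-2 ≈ 1.414; 2:1 ≈ 2.000; 5:3 ≈ 1.667.

A=5:3, B=root-2, C=2:1, D=16:9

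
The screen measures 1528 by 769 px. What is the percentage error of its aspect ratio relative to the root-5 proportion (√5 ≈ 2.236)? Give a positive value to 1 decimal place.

11.1%

Ratio = 1528 / 769 ≈ 1.9870.
Ideal root-5 ≈ 2.2361. |1.9870 − 2.2361| / 2.2361 ≈ 11.14% → 11.1%.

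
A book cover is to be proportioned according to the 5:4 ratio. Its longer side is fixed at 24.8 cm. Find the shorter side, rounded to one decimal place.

19.8 cm

5:4 = 1.25000.
Shorter side = 24.8 ÷ 1.25000 ≈ 19.840 → 19.8 cm.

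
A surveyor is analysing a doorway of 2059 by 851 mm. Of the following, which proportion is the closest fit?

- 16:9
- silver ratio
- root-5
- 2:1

Ratio = 2059 / 851 ≈ 2.420.
Distances: 16:9 1.778 (Δ 0.642); silver ratio 2.414 (Δ 0.006); root-5 2.236 (Δ 0.184); 2:1 2.000 (Δ 0.420).

silver ratio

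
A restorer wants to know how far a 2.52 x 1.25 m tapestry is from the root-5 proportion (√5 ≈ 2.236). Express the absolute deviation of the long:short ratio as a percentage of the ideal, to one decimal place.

Ratio = 2.52 / 1.25 ≈ 2.0160.
Ideal root-5 ≈ 2.2361. |2.0160 − 2.2361| / 2.2361 ≈ 9.84% → 9.8%.

9.8%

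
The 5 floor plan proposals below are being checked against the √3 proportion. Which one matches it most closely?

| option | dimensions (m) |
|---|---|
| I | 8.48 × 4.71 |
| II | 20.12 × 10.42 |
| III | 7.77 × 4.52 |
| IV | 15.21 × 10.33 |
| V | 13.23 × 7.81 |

Ratios (long/short): I ≈ 1.800; II ≈ 1.931; III ≈ 1.719; IV ≈ 1.472; V ≈ 1.694.
root-3 ≈ 1.732; option III is nearest (Δ 0.013).

III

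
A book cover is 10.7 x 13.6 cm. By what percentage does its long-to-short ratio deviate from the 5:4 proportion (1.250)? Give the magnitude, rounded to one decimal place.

1.7%

Ratio = 13.6 / 10.7 ≈ 1.2710.
Ideal 5:4 = 1.2500. |1.2710 − 1.2500| / 1.2500 ≈ 1.68% → 1.7%.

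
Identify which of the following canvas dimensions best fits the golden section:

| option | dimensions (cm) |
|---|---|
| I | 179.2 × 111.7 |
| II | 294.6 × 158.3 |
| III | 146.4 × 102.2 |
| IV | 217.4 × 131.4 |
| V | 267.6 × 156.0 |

Ratios (long/short): I ≈ 1.604; II ≈ 1.861; III ≈ 1.432; IV ≈ 1.654; V ≈ 1.715.
golden ratio ≈ 1.618; option I is nearest (Δ 0.014).

I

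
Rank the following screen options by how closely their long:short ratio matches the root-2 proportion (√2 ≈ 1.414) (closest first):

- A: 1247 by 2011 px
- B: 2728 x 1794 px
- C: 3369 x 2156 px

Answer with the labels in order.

A: 2011/1247 ≈ 1.613 → |1.613 − 1.414| = 0.199
B: 2728/1794 ≈ 1.521 → |1.521 − 1.414| = 0.107
C: 3369/2156 ≈ 1.563 → |1.563 − 1.414| = 0.149

B, C, A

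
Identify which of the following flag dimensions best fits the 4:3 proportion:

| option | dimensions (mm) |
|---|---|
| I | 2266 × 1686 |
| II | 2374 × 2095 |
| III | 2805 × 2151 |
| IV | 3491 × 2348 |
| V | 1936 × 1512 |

I

Ratios (long/short): I ≈ 1.344; II ≈ 1.133; III ≈ 1.304; IV ≈ 1.487; V ≈ 1.280.
4:3 ≈ 1.333; option I is nearest (Δ 0.011).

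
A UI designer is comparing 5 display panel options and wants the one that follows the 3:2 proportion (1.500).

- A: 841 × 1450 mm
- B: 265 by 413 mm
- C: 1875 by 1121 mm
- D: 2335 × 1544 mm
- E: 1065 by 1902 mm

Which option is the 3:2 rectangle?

D

Target 3:2 ≈ 1.500.
A: 1.724 (Δ0.224)  B: 1.558 (Δ0.058)  C: 1.673 (Δ0.173)  D: 1.512 (Δ0.012)  E: 1.786 (Δ0.286)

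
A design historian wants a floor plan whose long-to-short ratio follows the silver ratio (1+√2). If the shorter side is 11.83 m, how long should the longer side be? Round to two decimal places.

silver ratio ≈ 2.41421.
Longer side = 11.83 × 2.41421 ≈ 28.5601 → 28.56 m.

28.56 m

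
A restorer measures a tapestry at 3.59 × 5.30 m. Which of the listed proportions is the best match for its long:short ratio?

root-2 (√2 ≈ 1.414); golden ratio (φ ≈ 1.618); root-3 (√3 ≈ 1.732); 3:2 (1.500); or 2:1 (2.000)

Ratio = 5.30 / 3.59 ≈ 1.476.
Distances: root-2 1.414 (Δ 0.062); golden ratio 1.618 (Δ 0.142); root-3 1.732 (Δ 0.256); 3:2 1.500 (Δ 0.024); 2:1 2.000 (Δ 0.524).

3:2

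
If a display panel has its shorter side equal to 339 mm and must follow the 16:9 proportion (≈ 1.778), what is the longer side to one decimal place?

602.7 mm

16:9 ≈ 1.77778.
Longer side = 339 × 1.77778 ≈ 602.667 → 602.7 mm.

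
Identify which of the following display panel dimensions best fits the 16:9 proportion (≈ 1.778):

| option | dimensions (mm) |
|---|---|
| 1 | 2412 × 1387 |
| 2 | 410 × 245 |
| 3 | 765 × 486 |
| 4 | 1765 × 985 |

4

Ratios (long/short): 1 ≈ 1.739; 2 ≈ 1.673; 3 ≈ 1.574; 4 ≈ 1.792.
16:9 ≈ 1.778; option 4 is nearest (Δ 0.014).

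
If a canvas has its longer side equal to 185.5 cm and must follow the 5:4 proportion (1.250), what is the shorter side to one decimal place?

148.4 cm

5:4 = 1.25000.
Shorter side = 185.5 ÷ 1.25000 ≈ 148.400 → 148.4 cm.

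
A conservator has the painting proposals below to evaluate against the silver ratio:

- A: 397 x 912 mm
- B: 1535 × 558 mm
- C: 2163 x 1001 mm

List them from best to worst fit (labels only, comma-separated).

Ratios: A = 912 / 397 ≈ 2.297; B = 1535 / 558 ≈ 2.751; C = 2163 / 1001 ≈ 2.161.
|Δ from 2.414|: A 0.117; B 0.337; C 0.253.

A, C, B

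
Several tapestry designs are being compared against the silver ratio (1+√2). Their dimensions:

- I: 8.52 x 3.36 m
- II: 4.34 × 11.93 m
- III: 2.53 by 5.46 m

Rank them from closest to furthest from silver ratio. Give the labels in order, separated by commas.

I, III, II

I: 8.52/3.36 ≈ 2.536 → |2.536 − 2.414| = 0.122
II: 11.93/4.34 ≈ 2.749 → |2.749 − 2.414| = 0.335
III: 5.46/2.53 ≈ 2.158 → |2.158 − 2.414| = 0.256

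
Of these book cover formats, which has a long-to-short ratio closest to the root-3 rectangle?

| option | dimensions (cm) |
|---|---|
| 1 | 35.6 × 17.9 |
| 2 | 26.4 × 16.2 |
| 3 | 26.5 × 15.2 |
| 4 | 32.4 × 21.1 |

3

Ratios (long/short): 1 ≈ 1.989; 2 ≈ 1.630; 3 ≈ 1.743; 4 ≈ 1.536.
root-3 ≈ 1.732; option 3 is nearest (Δ 0.011).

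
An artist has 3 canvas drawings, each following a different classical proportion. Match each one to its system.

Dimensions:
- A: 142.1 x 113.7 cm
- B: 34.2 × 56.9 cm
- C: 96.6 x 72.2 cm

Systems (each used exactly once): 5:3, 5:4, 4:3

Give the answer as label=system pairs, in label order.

Ratios: A ≈ 1.250; B ≈ 1.664; C ≈ 1.338.
Targets: 5:3 ≈ 1.667; 5:4 ≈ 1.250; 4:3 ≈ 1.333.

A=5:4, B=5:3, C=4:3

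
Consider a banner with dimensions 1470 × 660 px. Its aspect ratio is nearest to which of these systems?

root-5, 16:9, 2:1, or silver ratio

root-5

1470/660 ≈ 2.227. Nearest candidates are root-5 (2.236, off by 0.009) and silver ratio (2.414, off by 0.187).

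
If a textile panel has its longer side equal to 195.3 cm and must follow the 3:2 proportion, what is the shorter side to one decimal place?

130.2 cm

3:2 = 1.50000.
Shorter side = 195.3 ÷ 1.50000 ≈ 130.200 → 130.2 cm.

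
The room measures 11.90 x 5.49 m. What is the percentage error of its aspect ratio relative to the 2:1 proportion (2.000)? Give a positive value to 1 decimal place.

Ratio = 11.90 / 5.49 ≈ 2.1676.
Ideal 2:1 = 2.0000. |2.1676 − 2.0000| / 2.0000 ≈ 8.38% → 8.4%.

8.4%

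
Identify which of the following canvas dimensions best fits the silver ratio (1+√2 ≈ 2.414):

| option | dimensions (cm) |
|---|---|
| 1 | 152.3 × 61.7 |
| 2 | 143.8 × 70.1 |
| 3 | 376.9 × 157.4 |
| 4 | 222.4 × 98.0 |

3

Target silver ratio ≈ 2.414.
1: 2.468 (Δ0.054)  2: 2.051 (Δ0.363)  3: 2.395 (Δ0.019)  4: 2.269 (Δ0.145)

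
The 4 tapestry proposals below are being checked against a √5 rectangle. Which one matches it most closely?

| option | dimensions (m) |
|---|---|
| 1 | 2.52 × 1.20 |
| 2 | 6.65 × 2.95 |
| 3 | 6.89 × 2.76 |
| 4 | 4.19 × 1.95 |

Ratios (long/short): 1 ≈ 2.100; 2 ≈ 2.254; 3 ≈ 2.496; 4 ≈ 2.149.
root-5 ≈ 2.236; option 2 is nearest (Δ 0.018).

2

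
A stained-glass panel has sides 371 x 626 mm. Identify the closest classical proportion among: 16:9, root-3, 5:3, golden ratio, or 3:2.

5:3

Ratio = 626 / 371 ≈ 1.687.
Distances: 16:9 1.778 (Δ 0.091); root-3 1.732 (Δ 0.045); 5:3 1.667 (Δ 0.020); golden ratio 1.618 (Δ 0.069); 3:2 1.500 (Δ 0.187).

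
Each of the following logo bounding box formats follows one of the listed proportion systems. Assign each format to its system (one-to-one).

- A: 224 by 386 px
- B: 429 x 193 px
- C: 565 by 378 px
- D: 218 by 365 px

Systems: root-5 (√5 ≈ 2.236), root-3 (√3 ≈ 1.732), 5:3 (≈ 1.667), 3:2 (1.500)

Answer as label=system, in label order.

Ratios: A ≈ 1.723; B ≈ 2.223; C ≈ 1.495; D ≈ 1.674.
Targets: root-5 ≈ 2.236; root-3 ≈ 1.732; 5:3 ≈ 1.667; 3:2 ≈ 1.500.

A=root-3, B=root-5, C=3:2, D=5:3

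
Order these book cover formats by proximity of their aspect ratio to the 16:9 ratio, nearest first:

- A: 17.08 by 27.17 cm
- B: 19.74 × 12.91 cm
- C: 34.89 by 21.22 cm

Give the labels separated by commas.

Ratios: A = 27.17 / 17.08 ≈ 1.591; B = 19.74 / 12.91 ≈ 1.529; C = 34.89 / 21.22 ≈ 1.644.
|Δ from 1.778|: A 0.187; B 0.249; C 0.134.

C, A, B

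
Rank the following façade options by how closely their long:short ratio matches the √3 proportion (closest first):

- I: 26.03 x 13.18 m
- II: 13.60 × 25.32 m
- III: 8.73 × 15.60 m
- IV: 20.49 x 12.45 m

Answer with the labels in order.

III, IV, II, I

I: 26.03/13.18 ≈ 1.975 → |1.975 − 1.732| = 0.243
II: 25.32/13.60 ≈ 1.862 → |1.862 − 1.732| = 0.130
III: 15.60/8.73 ≈ 1.787 → |1.787 − 1.732| = 0.055
IV: 20.49/12.45 ≈ 1.646 → |1.646 − 1.732| = 0.086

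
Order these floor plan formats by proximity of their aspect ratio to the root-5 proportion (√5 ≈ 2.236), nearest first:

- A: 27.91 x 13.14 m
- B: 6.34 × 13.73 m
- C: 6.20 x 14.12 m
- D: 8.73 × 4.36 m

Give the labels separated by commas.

A: 27.91/13.14 ≈ 2.124 → |2.124 − 2.236| = 0.112
B: 13.73/6.34 ≈ 2.166 → |2.166 − 2.236| = 0.070
C: 14.12/6.20 ≈ 2.277 → |2.277 − 2.236| = 0.041
D: 8.73/4.36 ≈ 2.002 → |2.002 − 2.236| = 0.234

C, B, A, D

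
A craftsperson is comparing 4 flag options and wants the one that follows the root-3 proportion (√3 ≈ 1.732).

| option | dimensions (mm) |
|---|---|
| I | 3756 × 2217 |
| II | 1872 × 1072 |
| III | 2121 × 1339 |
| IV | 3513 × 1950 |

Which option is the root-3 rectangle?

Target root-3 ≈ 1.732.
I: 1.694 (Δ0.038)  II: 1.746 (Δ0.014)  III: 1.584 (Δ0.148)  IV: 1.802 (Δ0.070)

II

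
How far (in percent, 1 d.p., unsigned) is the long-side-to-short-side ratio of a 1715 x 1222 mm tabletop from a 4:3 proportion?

5.3%

Ratio = 1715 / 1222 ≈ 1.4034.
Ideal 4:3 ≈ 1.3333. |1.4034 − 1.3333| / 1.3333 ≈ 5.26% → 5.3%.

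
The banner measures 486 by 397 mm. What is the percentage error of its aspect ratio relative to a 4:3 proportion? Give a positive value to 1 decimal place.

8.2%

Ratio = 486 / 397 ≈ 1.2242.
Ideal 4:3 ≈ 1.3333. |1.2242 − 1.3333| / 1.3333 ≈ 8.18% → 8.2%.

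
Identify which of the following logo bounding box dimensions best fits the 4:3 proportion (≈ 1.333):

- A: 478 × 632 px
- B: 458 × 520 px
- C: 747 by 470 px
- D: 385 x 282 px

A

Target 4:3 ≈ 1.333.
A: 1.322 (Δ0.011)  B: 1.135 (Δ0.198)  C: 1.589 (Δ0.256)  D: 1.365 (Δ0.032)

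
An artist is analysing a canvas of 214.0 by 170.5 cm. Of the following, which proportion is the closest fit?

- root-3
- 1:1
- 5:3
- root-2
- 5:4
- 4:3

5:4

Ratio = 214.0 / 170.5 ≈ 1.255.
Distances: root-3 1.732 (Δ 0.477); 1:1 1.000 (Δ 0.255); 5:3 1.667 (Δ 0.412); root-2 1.414 (Δ 0.159); 5:4 1.250 (Δ 0.005); 4:3 1.333 (Δ 0.078).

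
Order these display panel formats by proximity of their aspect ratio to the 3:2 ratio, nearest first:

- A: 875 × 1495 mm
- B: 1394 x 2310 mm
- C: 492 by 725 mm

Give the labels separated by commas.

Ratios: A = 1495 / 875 ≈ 1.709; B = 2310 / 1394 ≈ 1.657; C = 725 / 492 ≈ 1.474.
|Δ from 1.500|: A 0.209; B 0.157; C 0.026.

C, B, A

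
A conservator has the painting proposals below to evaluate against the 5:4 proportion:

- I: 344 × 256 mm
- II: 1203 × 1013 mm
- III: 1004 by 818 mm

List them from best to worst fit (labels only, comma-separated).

I: 344/256 ≈ 1.344 → |1.344 − 1.250| = 0.094
II: 1203/1013 ≈ 1.188 → |1.188 − 1.250| = 0.062
III: 1004/818 ≈ 1.227 → |1.227 − 1.250| = 0.023

III, II, I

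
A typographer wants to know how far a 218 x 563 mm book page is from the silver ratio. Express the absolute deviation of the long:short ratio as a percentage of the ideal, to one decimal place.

Ratio = 563 / 218 ≈ 2.5826.
Ideal silver ratio ≈ 2.4142. |2.5826 − 2.4142| / 2.4142 ≈ 6.98% → 7.0%.

7.0%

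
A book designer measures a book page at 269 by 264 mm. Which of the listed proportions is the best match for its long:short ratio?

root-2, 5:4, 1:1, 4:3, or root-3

1:1

269/264 ≈ 1.019. Nearest candidates are 1:1 (1.000, off by 0.019) and 5:4 (1.250, off by 0.231).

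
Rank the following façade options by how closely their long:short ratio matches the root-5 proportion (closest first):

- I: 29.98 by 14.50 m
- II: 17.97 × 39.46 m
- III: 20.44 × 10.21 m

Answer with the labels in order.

Ratios: I = 29.98 / 14.50 ≈ 2.068; II = 39.46 / 17.97 ≈ 2.196; III = 20.44 / 10.21 ≈ 2.002.
|Δ from 2.236|: I 0.168; II 0.040; III 0.234.

II, I, III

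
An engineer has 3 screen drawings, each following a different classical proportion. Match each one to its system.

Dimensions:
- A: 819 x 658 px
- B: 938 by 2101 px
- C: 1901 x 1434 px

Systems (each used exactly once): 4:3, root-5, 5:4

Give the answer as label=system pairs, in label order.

A=5:4, B=root-5, C=4:3

Ratios: A ≈ 1.245; B ≈ 2.240; C ≈ 1.326.
Targets: 4:3 ≈ 1.333; root-5 ≈ 2.236; 5:4 ≈ 1.250.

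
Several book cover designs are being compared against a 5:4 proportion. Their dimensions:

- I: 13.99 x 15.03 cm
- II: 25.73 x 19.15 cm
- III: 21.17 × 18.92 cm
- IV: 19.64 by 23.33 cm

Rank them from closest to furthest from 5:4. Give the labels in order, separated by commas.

IV, II, III, I

I: 15.03/13.99 ≈ 1.074 → |1.074 − 1.250| = 0.176
II: 25.73/19.15 ≈ 1.344 → |1.344 − 1.250| = 0.094
III: 21.17/18.92 ≈ 1.119 → |1.119 − 1.250| = 0.131
IV: 23.33/19.64 ≈ 1.188 → |1.188 − 1.250| = 0.062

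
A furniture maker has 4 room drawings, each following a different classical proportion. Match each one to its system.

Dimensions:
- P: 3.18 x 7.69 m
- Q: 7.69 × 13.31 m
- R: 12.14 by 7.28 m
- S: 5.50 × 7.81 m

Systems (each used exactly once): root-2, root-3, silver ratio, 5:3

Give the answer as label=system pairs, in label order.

P = 7.69/3.18 ≈ 2.418 → silver ratio (2.414)
Q = 13.31/7.69 ≈ 1.731 → root-3 (1.732)
R = 12.14/7.28 ≈ 1.668 → 5:3 (1.667)
S = 7.81/5.50 ≈ 1.420 → root-2 (1.414)

P=silver ratio, Q=root-3, R=5:3, S=root-2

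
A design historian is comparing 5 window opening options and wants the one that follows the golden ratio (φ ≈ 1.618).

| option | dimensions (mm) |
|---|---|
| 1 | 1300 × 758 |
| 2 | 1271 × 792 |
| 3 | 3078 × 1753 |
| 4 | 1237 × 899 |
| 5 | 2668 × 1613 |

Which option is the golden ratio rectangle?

2

Target golden ratio ≈ 1.618.
1: 1.715 (Δ0.097)  2: 1.605 (Δ0.013)  3: 1.756 (Δ0.138)  4: 1.376 (Δ0.242)  5: 1.654 (Δ0.036)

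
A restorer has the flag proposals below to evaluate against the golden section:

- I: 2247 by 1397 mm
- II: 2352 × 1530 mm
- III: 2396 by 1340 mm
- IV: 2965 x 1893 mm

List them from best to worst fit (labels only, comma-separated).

I, IV, II, III

Ratios: I = 2247 / 1397 ≈ 1.608; II = 2352 / 1530 ≈ 1.537; III = 2396 / 1340 ≈ 1.788; IV = 2965 / 1893 ≈ 1.566.
|Δ from 1.618|: I 0.010; II 0.081; III 0.170; IV 0.052.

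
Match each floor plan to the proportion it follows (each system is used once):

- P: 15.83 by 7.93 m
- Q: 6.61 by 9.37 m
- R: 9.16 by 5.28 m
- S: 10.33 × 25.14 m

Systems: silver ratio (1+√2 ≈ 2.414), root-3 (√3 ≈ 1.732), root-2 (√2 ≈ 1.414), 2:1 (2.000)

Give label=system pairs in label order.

P = 15.83/7.93 ≈ 1.996 → 2:1 (2.000)
Q = 9.37/6.61 ≈ 1.418 → root-2 (1.414)
R = 9.16/5.28 ≈ 1.735 → root-3 (1.732)
S = 25.14/10.33 ≈ 2.434 → silver ratio (2.414)

P=2:1, Q=root-2, R=root-3, S=silver ratio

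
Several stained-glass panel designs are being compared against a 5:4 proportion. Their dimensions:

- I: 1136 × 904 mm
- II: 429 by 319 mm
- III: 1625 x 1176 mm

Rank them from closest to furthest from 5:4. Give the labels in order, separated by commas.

I, II, III

I: 1136/904 ≈ 1.257 → |1.257 − 1.250| = 0.007
II: 429/319 ≈ 1.345 → |1.345 − 1.250| = 0.095
III: 1625/1176 ≈ 1.382 → |1.382 − 1.250| = 0.132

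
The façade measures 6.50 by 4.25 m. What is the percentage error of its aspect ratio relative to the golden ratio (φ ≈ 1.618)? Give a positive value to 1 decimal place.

5.5%

Ratio = 6.50 / 4.25 ≈ 1.5294.
Ideal golden ratio ≈ 1.6180. |1.5294 − 1.6180| / 1.6180 ≈ 5.48% → 5.5%.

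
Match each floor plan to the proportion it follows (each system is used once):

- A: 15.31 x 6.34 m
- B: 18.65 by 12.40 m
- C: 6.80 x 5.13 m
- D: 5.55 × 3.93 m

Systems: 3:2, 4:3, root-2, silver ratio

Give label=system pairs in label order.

A=silver ratio, B=3:2, C=4:3, D=root-2

Ratios: A ≈ 2.415; B ≈ 1.504; C ≈ 1.326; D ≈ 1.412.
Targets: 3:2 ≈ 1.500; 4:3 ≈ 1.333; root-2 ≈ 1.414; silver ratio ≈ 2.414.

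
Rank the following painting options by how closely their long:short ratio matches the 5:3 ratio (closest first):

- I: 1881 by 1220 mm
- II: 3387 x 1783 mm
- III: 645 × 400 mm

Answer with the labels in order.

I: 1881/1220 ≈ 1.542 → |1.542 − 1.667| = 0.125
II: 3387/1783 ≈ 1.900 → |1.900 − 1.667| = 0.233
III: 645/400 ≈ 1.613 → |1.613 − 1.667| = 0.054

III, I, II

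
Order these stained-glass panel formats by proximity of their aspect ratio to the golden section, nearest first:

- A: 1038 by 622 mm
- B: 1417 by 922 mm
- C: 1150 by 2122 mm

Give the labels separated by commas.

Ratios: A = 1038 / 622 ≈ 1.669; B = 1417 / 922 ≈ 1.537; C = 2122 / 1150 ≈ 1.845.
|Δ from 1.618|: A 0.051; B 0.081; C 0.227.

A, B, C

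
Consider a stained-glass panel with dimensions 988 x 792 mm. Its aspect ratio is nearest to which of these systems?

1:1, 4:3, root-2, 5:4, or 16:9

5:4

Ratio = 988 / 792 ≈ 1.247.
Distances: 1:1 1.000 (Δ 0.247); 4:3 1.333 (Δ 0.086); root-2 1.414 (Δ 0.167); 5:4 1.250 (Δ 0.003); 16:9 1.778 (Δ 0.531).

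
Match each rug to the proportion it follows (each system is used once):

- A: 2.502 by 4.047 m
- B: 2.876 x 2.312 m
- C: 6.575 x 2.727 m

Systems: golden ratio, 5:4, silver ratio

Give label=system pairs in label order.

Ratios: A ≈ 1.618; B ≈ 1.244; C ≈ 2.411.
Targets: golden ratio ≈ 1.618; 5:4 ≈ 1.250; silver ratio ≈ 2.414.

A=golden ratio, B=5:4, C=silver ratio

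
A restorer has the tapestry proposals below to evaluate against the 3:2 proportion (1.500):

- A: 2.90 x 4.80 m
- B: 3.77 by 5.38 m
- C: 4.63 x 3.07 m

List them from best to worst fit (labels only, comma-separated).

C, B, A

Ratios: A = 4.80 / 2.90 ≈ 1.655; B = 5.38 / 3.77 ≈ 1.427; C = 4.63 / 3.07 ≈ 1.508.
|Δ from 1.500|: A 0.155; B 0.073; C 0.008.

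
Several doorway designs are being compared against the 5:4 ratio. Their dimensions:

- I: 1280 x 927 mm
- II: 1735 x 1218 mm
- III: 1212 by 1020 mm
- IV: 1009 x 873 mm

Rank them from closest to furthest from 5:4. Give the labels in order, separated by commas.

III, IV, I, II

I: 1280/927 ≈ 1.381 → |1.381 − 1.250| = 0.131
II: 1735/1218 ≈ 1.424 → |1.424 − 1.250| = 0.174
III: 1212/1020 ≈ 1.188 → |1.188 − 1.250| = 0.062
IV: 1009/873 ≈ 1.156 → |1.156 − 1.250| = 0.094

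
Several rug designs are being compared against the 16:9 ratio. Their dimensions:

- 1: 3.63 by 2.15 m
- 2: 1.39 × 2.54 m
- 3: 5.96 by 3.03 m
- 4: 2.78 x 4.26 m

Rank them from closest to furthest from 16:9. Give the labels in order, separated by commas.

1: 3.63/2.15 ≈ 1.688 → |1.688 − 1.778| = 0.090
2: 2.54/1.39 ≈ 1.827 → |1.827 − 1.778| = 0.049
3: 5.96/3.03 ≈ 1.967 → |1.967 − 1.778| = 0.189
4: 4.26/2.78 ≈ 1.532 → |1.532 − 1.778| = 0.246

2, 1, 3, 4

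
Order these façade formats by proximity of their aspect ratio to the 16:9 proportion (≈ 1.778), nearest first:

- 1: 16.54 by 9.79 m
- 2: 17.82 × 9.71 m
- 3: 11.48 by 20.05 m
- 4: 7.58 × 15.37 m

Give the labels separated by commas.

3, 2, 1, 4

1: 16.54/9.79 ≈ 1.689 → |1.689 − 1.778| = 0.089
2: 17.82/9.71 ≈ 1.835 → |1.835 − 1.778| = 0.057
3: 20.05/11.48 ≈ 1.747 → |1.747 − 1.778| = 0.031
4: 15.37/7.58 ≈ 2.028 → |2.028 − 1.778| = 0.250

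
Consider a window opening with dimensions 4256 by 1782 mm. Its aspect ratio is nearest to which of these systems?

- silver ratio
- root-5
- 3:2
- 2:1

4256/1782 ≈ 2.388. Nearest candidates are silver ratio (2.414, off by 0.026) and root-5 (2.236, off by 0.152).

silver ratio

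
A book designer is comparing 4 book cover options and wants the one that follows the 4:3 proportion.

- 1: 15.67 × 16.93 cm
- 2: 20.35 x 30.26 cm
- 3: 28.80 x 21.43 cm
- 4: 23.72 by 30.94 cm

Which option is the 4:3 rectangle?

Target 4:3 ≈ 1.333.
1: 1.080 (Δ0.253)  2: 1.487 (Δ0.154)  3: 1.344 (Δ0.011)  4: 1.304 (Δ0.029)

3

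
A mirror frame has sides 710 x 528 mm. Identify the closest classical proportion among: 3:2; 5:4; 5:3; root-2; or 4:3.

710/528 ≈ 1.345. Nearest candidates are 4:3 (1.333, off by 0.012) and root-2 (1.414, off by 0.069).

4:3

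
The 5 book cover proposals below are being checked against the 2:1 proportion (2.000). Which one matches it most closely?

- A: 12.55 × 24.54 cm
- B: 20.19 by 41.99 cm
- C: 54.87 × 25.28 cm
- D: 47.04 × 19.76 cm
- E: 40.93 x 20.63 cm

Target 2:1 ≈ 2.000.
A: 1.955 (Δ0.045)  B: 2.080 (Δ0.080)  C: 2.170 (Δ0.170)  D: 2.381 (Δ0.381)  E: 1.984 (Δ0.016)

E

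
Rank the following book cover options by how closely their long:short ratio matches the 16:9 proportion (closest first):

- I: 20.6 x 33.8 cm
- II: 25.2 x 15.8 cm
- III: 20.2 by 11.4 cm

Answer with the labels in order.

III, I, II

I: 33.8/20.6 ≈ 1.641 → |1.641 − 1.778| = 0.137
II: 25.2/15.8 ≈ 1.595 → |1.595 − 1.778| = 0.183
III: 20.2/11.4 ≈ 1.772 → |1.772 − 1.778| = 0.006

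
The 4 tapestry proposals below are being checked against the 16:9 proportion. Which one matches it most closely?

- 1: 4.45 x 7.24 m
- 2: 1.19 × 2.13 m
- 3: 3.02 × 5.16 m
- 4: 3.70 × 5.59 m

Target 16:9 ≈ 1.778.
1: 1.627 (Δ0.151)  2: 1.790 (Δ0.012)  3: 1.709 (Δ0.069)  4: 1.511 (Δ0.267)

2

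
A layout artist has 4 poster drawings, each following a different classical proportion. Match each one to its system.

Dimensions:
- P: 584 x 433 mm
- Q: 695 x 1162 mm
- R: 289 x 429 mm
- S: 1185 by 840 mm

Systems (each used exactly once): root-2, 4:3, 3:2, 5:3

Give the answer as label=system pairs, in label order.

P=4:3, Q=5:3, R=3:2, S=root-2

Ratios: P ≈ 1.349; Q ≈ 1.672; R ≈ 1.484; S ≈ 1.411.
Targets: root-2 ≈ 1.414; 4:3 ≈ 1.333; 3:2 ≈ 1.500; 5:3 ≈ 1.667.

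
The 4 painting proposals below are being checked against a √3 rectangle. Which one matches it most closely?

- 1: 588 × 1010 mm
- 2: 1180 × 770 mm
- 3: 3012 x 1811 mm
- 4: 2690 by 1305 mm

Target root-3 ≈ 1.732.
1: 1.718 (Δ0.014)  2: 1.532 (Δ0.200)  3: 1.663 (Δ0.069)  4: 2.061 (Δ0.329)

1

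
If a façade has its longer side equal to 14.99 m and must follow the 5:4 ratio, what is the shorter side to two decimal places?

11.99 m

5:4 = 1.25000.
Shorter side = 14.99 ÷ 1.25000 ≈ 11.9920 → 11.99 m.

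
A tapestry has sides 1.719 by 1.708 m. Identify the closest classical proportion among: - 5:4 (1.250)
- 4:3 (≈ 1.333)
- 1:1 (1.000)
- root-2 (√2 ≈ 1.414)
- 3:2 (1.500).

1:1

1.719/1.708 ≈ 1.006. Nearest candidates are 1:1 (1.000, off by 0.006) and 5:4 (1.250, off by 0.244).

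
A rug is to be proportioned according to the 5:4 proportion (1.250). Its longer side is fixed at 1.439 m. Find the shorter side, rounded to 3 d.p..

5:4 = 1.25000.
Shorter side = 1.439 ÷ 1.25000 ≈ 1.15120 → 1.151 m.

1.151 m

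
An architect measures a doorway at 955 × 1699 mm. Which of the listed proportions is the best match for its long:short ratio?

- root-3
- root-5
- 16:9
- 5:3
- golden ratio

Ratio = 1699 / 955 ≈ 1.779.
Distances: root-3 1.732 (Δ 0.047); root-5 2.236 (Δ 0.457); 16:9 1.778 (Δ 0.001); 5:3 1.667 (Δ 0.112); golden ratio 1.618 (Δ 0.161).

16:9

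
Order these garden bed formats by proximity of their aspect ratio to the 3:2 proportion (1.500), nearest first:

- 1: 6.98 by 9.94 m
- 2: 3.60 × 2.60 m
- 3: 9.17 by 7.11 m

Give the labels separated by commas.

1, 2, 3

1: 9.94/6.98 ≈ 1.424 → |1.424 − 1.500| = 0.076
2: 3.60/2.60 ≈ 1.385 → |1.385 − 1.500| = 0.115
3: 9.17/7.11 ≈ 1.290 → |1.290 − 1.500| = 0.210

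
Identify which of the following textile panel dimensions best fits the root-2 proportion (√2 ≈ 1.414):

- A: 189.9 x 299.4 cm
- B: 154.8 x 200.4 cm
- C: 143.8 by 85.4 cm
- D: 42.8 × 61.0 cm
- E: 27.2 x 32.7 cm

D

Target root-2 ≈ 1.414.
A: 1.577 (Δ0.163)  B: 1.295 (Δ0.119)  C: 1.684 (Δ0.270)  D: 1.425 (Δ0.011)  E: 1.202 (Δ0.212)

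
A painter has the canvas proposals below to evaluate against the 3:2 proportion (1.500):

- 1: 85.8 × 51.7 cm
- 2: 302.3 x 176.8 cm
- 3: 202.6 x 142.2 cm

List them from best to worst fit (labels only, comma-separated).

1: 85.8/51.7 ≈ 1.660 → |1.660 − 1.500| = 0.160
2: 302.3/176.8 ≈ 1.710 → |1.710 − 1.500| = 0.210
3: 202.6/142.2 ≈ 1.425 → |1.425 − 1.500| = 0.075

3, 1, 2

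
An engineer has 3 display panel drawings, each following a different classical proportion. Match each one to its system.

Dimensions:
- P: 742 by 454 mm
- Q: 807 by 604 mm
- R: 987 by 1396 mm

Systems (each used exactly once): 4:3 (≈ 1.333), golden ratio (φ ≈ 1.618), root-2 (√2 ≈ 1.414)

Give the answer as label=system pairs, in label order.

P=golden ratio, Q=4:3, R=root-2

P = 742/454 ≈ 1.634 → golden ratio (1.618)
Q = 807/604 ≈ 1.336 → 4:3 (1.333)
R = 1396/987 ≈ 1.414 → root-2 (1.414)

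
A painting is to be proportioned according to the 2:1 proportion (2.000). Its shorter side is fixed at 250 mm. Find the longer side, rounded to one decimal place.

2:1 = 2.00000.
Longer side = 250 × 2.00000 ≈ 500.000 → 500.0 mm.

500.0 mm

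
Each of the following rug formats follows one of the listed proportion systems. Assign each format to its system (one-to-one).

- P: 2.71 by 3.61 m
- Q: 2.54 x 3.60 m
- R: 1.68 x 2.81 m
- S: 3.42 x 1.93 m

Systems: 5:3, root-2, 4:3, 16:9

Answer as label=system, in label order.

P = 3.61/2.71 ≈ 1.332 → 4:3 (1.333)
Q = 3.60/2.54 ≈ 1.417 → root-2 (1.414)
R = 2.81/1.68 ≈ 1.673 → 5:3 (1.667)
S = 3.42/1.93 ≈ 1.772 → 16:9 (1.778)

P=4:3, Q=root-2, R=5:3, S=16:9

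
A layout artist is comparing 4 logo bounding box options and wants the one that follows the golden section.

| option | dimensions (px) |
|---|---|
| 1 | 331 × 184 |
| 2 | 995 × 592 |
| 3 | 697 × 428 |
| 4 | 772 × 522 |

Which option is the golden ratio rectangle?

Ratios (long/short): 1 ≈ 1.799; 2 ≈ 1.681; 3 ≈ 1.629; 4 ≈ 1.479.
golden ratio ≈ 1.618; option 3 is nearest (Δ 0.011).

3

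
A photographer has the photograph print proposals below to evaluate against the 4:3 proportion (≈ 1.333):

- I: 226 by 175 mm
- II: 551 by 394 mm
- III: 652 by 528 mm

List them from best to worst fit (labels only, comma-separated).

I: 226/175 ≈ 1.291 → |1.291 − 1.333| = 0.042
II: 551/394 ≈ 1.398 → |1.398 − 1.333| = 0.065
III: 652/528 ≈ 1.235 → |1.235 − 1.333| = 0.098

I, II, III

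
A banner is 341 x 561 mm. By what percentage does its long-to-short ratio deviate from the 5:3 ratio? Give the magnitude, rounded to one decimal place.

Ratio = 561 / 341 ≈ 1.6452.
Ideal 5:3 ≈ 1.6667. |1.6452 − 1.6667| / 1.6667 ≈ 1.29% → 1.3%.

1.3%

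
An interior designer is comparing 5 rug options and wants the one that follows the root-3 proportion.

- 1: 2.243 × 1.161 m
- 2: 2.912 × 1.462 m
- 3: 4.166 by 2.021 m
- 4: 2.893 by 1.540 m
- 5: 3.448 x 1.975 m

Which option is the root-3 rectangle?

5

Target root-3 ≈ 1.732.
1: 1.932 (Δ0.200)  2: 1.992 (Δ0.260)  3: 2.061 (Δ0.329)  4: 1.879 (Δ0.147)  5: 1.746 (Δ0.014)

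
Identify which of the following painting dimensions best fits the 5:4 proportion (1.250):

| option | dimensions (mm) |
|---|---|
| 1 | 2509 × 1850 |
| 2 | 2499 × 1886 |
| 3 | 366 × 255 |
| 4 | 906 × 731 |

Ratios (long/short): 1 ≈ 1.356; 2 ≈ 1.325; 3 ≈ 1.435; 4 ≈ 1.239.
5:4 ≈ 1.250; option 4 is nearest (Δ 0.011).

4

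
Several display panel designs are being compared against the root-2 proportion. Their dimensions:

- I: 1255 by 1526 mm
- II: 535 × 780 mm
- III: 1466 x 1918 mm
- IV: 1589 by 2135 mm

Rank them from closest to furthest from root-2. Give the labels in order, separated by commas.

I: 1526/1255 ≈ 1.216 → |1.216 − 1.414| = 0.198
II: 780/535 ≈ 1.458 → |1.458 − 1.414| = 0.044
III: 1918/1466 ≈ 1.308 → |1.308 − 1.414| = 0.106
IV: 2135/1589 ≈ 1.344 → |1.344 − 1.414| = 0.070

II, IV, III, I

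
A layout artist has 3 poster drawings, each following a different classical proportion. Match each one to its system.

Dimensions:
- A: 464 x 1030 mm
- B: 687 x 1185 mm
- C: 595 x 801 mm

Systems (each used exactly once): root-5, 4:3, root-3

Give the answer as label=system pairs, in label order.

A=root-5, B=root-3, C=4:3

A = 1030/464 ≈ 2.220 → root-5 (2.236)
B = 1185/687 ≈ 1.725 → root-3 (1.732)
C = 801/595 ≈ 1.346 → 4:3 (1.333)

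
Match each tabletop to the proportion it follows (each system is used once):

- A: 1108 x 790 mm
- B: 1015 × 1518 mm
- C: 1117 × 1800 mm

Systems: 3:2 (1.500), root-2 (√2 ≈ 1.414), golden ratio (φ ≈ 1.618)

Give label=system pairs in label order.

A=root-2, B=3:2, C=golden ratio

A = 1108/790 ≈ 1.403 → root-2 (1.414)
B = 1518/1015 ≈ 1.496 → 3:2 (1.500)
C = 1800/1117 ≈ 1.611 → golden ratio (1.618)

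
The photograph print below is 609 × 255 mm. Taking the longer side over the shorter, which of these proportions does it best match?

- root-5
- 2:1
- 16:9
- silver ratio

Ratio = 609 / 255 ≈ 2.388.
Distances: root-5 2.236 (Δ 0.152); 2:1 2.000 (Δ 0.388); 16:9 1.778 (Δ 0.610); silver ratio 2.414 (Δ 0.026).

silver ratio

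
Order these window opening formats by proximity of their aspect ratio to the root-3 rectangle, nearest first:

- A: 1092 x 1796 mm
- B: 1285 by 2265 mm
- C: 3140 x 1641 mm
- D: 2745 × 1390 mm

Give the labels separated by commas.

B, A, C, D

Ratios: A = 1796 / 1092 ≈ 1.645; B = 2265 / 1285 ≈ 1.763; C = 3140 / 1641 ≈ 1.913; D = 2745 / 1390 ≈ 1.975.
|Δ from 1.732|: A 0.087; B 0.031; C 0.181; D 0.243.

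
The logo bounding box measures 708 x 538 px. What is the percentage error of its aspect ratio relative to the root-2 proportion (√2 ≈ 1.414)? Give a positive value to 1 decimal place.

Ratio = 708 / 538 ≈ 1.3160.
Ideal root-2 ≈ 1.4142. |1.3160 − 1.4142| / 1.4142 ≈ 6.94% → 6.9%.

6.9%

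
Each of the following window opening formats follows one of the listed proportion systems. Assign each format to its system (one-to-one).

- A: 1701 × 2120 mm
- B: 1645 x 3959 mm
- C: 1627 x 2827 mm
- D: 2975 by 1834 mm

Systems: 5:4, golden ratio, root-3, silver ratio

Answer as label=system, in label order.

A=5:4, B=silver ratio, C=root-3, D=golden ratio

A = 2120/1701 ≈ 1.246 → 5:4 (1.250)
B = 3959/1645 ≈ 2.407 → silver ratio (2.414)
C = 2827/1627 ≈ 1.738 → root-3 (1.732)
D = 2975/1834 ≈ 1.622 → golden ratio (1.618)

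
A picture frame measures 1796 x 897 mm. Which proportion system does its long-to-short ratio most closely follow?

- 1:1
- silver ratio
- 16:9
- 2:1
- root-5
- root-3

Ratio = 1796 / 897 ≈ 2.002.
Distances: 1:1 1.000 (Δ 1.002); silver ratio 2.414 (Δ 0.412); 16:9 1.778 (Δ 0.224); 2:1 2.000 (Δ 0.002); root-5 2.236 (Δ 0.234); root-3 1.732 (Δ 0.270).

2:1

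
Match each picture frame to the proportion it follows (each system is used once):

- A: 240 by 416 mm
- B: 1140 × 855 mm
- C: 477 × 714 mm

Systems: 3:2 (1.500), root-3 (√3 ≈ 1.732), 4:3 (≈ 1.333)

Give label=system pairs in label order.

Ratios: A ≈ 1.733; B ≈ 1.333; C ≈ 1.497.
Targets: 3:2 ≈ 1.500; root-3 ≈ 1.732; 4:3 ≈ 1.333.

A=root-3, B=4:3, C=3:2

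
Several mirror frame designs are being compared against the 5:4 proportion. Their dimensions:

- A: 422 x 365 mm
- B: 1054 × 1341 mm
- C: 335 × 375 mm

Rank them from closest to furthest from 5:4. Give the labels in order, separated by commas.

A: 422/365 ≈ 1.156 → |1.156 − 1.250| = 0.094
B: 1341/1054 ≈ 1.272 → |1.272 − 1.250| = 0.022
C: 375/335 ≈ 1.119 → |1.119 − 1.250| = 0.131

B, A, C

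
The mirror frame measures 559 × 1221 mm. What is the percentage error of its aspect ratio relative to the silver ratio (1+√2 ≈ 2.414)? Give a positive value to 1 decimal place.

9.5%

Ratio = 1221 / 559 ≈ 2.1843.
Ideal silver ratio ≈ 2.4142. |2.1843 − 2.4142| / 2.4142 ≈ 9.52% → 9.5%.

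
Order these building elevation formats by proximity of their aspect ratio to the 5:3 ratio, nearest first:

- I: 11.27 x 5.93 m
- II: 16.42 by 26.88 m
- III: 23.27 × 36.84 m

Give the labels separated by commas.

I: 11.27/5.93 ≈ 1.901 → |1.901 − 1.667| = 0.234
II: 26.88/16.42 ≈ 1.637 → |1.637 − 1.667| = 0.030
III: 36.84/23.27 ≈ 1.583 → |1.583 − 1.667| = 0.084

II, III, I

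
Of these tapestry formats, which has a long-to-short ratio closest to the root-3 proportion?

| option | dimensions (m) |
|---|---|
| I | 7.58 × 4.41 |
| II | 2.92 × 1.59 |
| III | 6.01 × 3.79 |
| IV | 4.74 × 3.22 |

Target root-3 ≈ 1.732.
I: 1.719 (Δ0.013)  II: 1.836 (Δ0.104)  III: 1.586 (Δ0.146)  IV: 1.472 (Δ0.260)

I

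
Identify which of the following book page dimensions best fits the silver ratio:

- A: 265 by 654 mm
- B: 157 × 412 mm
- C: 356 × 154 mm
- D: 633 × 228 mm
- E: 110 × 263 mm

E

Target silver ratio ≈ 2.414.
A: 2.468 (Δ0.054)  B: 2.624 (Δ0.210)  C: 2.312 (Δ0.102)  D: 2.776 (Δ0.362)  E: 2.391 (Δ0.023)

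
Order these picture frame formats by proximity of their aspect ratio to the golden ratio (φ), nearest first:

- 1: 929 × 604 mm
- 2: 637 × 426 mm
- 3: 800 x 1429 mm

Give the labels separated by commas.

1, 2, 3

1: 929/604 ≈ 1.538 → |1.538 − 1.618| = 0.080
2: 637/426 ≈ 1.495 → |1.495 − 1.618| = 0.123
3: 1429/800 ≈ 1.786 → |1.786 − 1.618| = 0.168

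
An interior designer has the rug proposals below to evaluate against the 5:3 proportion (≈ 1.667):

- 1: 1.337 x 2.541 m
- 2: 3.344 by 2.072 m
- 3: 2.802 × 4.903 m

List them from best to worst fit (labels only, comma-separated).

2, 3, 1

1: 2.541/1.337 ≈ 1.901 → |1.901 − 1.667| = 0.234
2: 3.344/2.072 ≈ 1.614 → |1.614 − 1.667| = 0.053
3: 4.903/2.802 ≈ 1.750 → |1.750 − 1.667| = 0.083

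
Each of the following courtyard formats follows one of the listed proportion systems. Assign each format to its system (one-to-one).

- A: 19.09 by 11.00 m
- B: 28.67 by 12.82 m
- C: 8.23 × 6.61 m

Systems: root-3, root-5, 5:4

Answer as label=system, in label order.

A=root-3, B=root-5, C=5:4

Ratios: A ≈ 1.735; B ≈ 2.236; C ≈ 1.245.
Targets: root-3 ≈ 1.732; root-5 ≈ 2.236; 5:4 ≈ 1.250.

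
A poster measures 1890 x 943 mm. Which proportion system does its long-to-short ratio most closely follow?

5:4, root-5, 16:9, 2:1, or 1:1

1890/943 ≈ 2.004. Nearest candidates are 2:1 (2.000, off by 0.004) and 16:9 (1.778, off by 0.226).

2:1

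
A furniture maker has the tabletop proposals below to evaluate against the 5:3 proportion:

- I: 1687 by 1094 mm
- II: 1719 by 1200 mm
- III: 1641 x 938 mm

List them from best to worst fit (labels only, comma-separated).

Ratios: I = 1687 / 1094 ≈ 1.542; II = 1719 / 1200 ≈ 1.433; III = 1641 / 938 ≈ 1.749.
|Δ from 1.667|: I 0.125; II 0.234; III 0.082.

III, I, II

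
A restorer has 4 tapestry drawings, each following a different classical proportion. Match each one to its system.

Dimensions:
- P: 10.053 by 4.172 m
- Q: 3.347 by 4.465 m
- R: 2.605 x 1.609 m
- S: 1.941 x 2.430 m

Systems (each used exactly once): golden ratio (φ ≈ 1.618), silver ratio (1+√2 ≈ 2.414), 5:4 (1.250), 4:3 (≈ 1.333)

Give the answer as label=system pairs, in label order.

P = 10.053/4.172 ≈ 2.410 → silver ratio (2.414)
Q = 4.465/3.347 ≈ 1.334 → 4:3 (1.333)
R = 2.605/1.609 ≈ 1.619 → golden ratio (1.618)
S = 2.430/1.941 ≈ 1.252 → 5:4 (1.250)

P=silver ratio, Q=4:3, R=golden ratio, S=5:4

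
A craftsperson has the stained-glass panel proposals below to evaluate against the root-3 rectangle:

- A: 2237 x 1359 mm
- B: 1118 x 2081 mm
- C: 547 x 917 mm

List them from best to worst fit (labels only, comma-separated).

C, A, B

Ratios: A = 2237 / 1359 ≈ 1.646; B = 2081 / 1118 ≈ 1.861; C = 917 / 547 ≈ 1.676.
|Δ from 1.732|: A 0.086; B 0.129; C 0.056.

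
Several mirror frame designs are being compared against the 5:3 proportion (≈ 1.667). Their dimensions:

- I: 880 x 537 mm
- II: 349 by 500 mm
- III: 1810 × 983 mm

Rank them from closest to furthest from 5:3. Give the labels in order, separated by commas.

I, III, II

I: 880/537 ≈ 1.639 → |1.639 − 1.667| = 0.028
II: 500/349 ≈ 1.433 → |1.433 − 1.667| = 0.234
III: 1810/983 ≈ 1.841 → |1.841 − 1.667| = 0.174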